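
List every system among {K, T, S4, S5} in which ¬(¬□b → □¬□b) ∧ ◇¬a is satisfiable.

S5-tableau for the formula:
1. ¬(¬□b → □¬□b) ∧ ◇¬a, u
2. ¬(¬□b → □¬□b), u   [∧-rule on 1]
3. ◇¬a, u   [∧-rule on 1]
4. ¬□b, u   [¬→-rule on 2]
5. ¬□¬□b, u   [¬→-rule on 2]
6. ¬a, v   [◇-rule on 3: fresh world v, uRv]
7. ¬b, w   [¬□-rule on 4: fresh world w, uRw]
8. □b, x   [¬□-rule on 5: fresh world x, uRx]
9. b, u   [□-rule on 8 via xRu]
10. b, v   [□-rule on 8 via xRv]
11. b, w   [□-rule on 8 via xRw]
Accessibility: uRu, uRv, uRw, uRx, vRu, vRv, vRw, vRx, wRu, wRv, wRw, wRx, xRu, xRv, xRw, xRx
Branch closes: b and ¬b both at w.
Every branch closes (one shown): unsatisfiable in S5.
S4-tableau for the formula:
1. ¬(¬□b → □¬□b) ∧ ◇¬a, u
2. ¬(¬□b → □¬□b), u   [∧-rule on 1]
3. ◇¬a, u   [∧-rule on 1]
4. ¬□b, u   [¬→-rule on 2]
5. ¬□¬□b, u   [¬→-rule on 2]
6. ¬a, v   [◇-rule on 3: fresh world v, uRv]
7. ¬b, w   [¬□-rule on 4: fresh world w, uRw]
8. □b, x   [¬□-rule on 5: fresh world x, uRx]
9. b, x   [□-rule on 8 via xRx]
Accessibility: uRu, uRv, uRw, uRx, vRv, wRw, xRx
Complete open branch: satisfiable in S4, hence also in K, T (this S4-model is also a K-model and a T-model).

K, T, S4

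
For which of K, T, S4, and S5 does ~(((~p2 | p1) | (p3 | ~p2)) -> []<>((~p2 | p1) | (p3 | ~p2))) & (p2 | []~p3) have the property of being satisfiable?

K, T, S4

S5-tableau for the formula:
1. ~(((~p2 | p1) | (p3 | ~p2)) -> []<>((~p2 | p1) | (p3 | ~p2))) & (p2 | []~p3), u
2. ~(((~p2 | p1) | (p3 | ~p2)) -> []<>((~p2 | p1) | (p3 | ~p2))), u
3. p2 | []~p3, u
4. (~p2 | p1) | (p3 | ~p2), u
5. ~[]<>((~p2 | p1) | (p3 | ~p2)), u
6. []~p3, u
7. ~p3, u
8. p3 | ~p2, u
9. ~p2, u
10. ~<>((~p2 | p1) | (p3 | ~p2)), v
11. ~p3, v
12. ~((~p2 | p1) | (p3 | ~p2)), u
13. ~(~p2 | p1), u
14. ~(p3 | ~p2), u
15. p2, u
16. ~p1, u
Accessibility: uRu, uRv, vRu, vRv
Branch closes: p2 and ~p2 both at u.
Every branch closes (one shown): unsatisfiable in S5.
S4-tableau for the formula:
1. ~(((~p2 | p1) | (p3 | ~p2)) -> []<>((~p2 | p1) | (p3 | ~p2))) & (p2 | []~p3), u
2. ~(((~p2 | p1) | (p3 | ~p2)) -> []<>((~p2 | p1) | (p3 | ~p2))), u
3. p2 | []~p3, u
4. (~p2 | p1) | (p3 | ~p2), u
5. ~[]<>((~p2 | p1) | (p3 | ~p2)), u
6. []~p3, u
7. ~p3, u
8. p3 | ~p2, u
9. ~p2, u
10. ~<>((~p2 | p1) | (p3 | ~p2)), v
11. ~p3, v
12. ~((~p2 | p1) | (p3 | ~p2)), v
13. ~(~p2 | p1), v
14. ~(p3 | ~p2), v
15. p2, v
16. ~p1, v
Accessibility: uRu, uRv, vRv
Complete open branch: satisfiable in S4, hence also in K, T (this S4-model is also a K-model and a T-model).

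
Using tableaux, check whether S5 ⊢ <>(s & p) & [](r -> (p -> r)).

No, not valid

Tableau for the negation ~(<>(s & p) & [](r -> (p -> r))):
1. ~(<>(s & p) & [](r -> (p -> r))), w0
2. ~<>(s & p), w0
3. ~(s & p), w0
4. ~p, w0
Accessibility: w0Rw0
The negation has an open branch (countermodel exists).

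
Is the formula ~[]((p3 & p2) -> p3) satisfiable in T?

No, unsatisfiable

1. ~[]((p3 & p2) -> p3), u
2. ~((p3 & p2) -> p3), v
3. p3 & p2, v
4. ~p3, v
5. p3, v
6. p2, v
Accessibility: uRu, uRv, vRv
Branch closes: p3 and ~p3 both at v.
Every branch closes; the branch above is one of them.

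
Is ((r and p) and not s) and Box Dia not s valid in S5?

Not valid

Tableau for the negation not (((r and p) and not s) and Box Dia not s):
1. not (((r and p) and not s) and Box Dia not s), 0
2. not Box Dia not s, 0   [neg-and-rule on 1 (branches; this branch)]
3. not Dia not s, 1   [neg-Box-rule on 2: fresh world 1, 0R1]
4. s, 0   [neg-Dia-rule on 3 via 1R0]
5. s, 1   [neg-Dia-rule on 3 via 1R1]
Accessibility: 0R0, 0R1, 1R0, 1R1
The negation has an open branch (countermodel exists).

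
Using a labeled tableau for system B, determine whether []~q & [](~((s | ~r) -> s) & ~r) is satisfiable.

Satisfiable

1. []~q & [](~((s | ~r) -> s) & ~r), 0
2. []~q, 0
3. [](~((s | ~r) -> s) & ~r), 0
4. ~q, 0
5. ~((s | ~r) -> s) & ~r, 0
6. ~((s | ~r) -> s), 0
7. ~r, 0
8. s | ~r, 0
9. ~s, 0
Accessibility: 0R0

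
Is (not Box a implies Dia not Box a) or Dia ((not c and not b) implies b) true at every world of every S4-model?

Valid

Tableau for the negation not ((not Box a implies Dia not Box a) or Dia ((not c and not b) implies b)):
1. not ((not Box a implies Dia not Box a) or Dia ((not c and not b) implies b)), w0
2. not (not Box a implies Dia not Box a), w0   [neg-or-rule on 1]
3. not Dia ((not c and not b) implies b), w0   [neg-or-rule on 1]
4. not Box a, w0   [neg-implies-rule on 2]
5. not Dia not Box a, w0   [neg-implies-rule on 2]
6. not ((not c and not b) implies b), w0   [neg-Dia-rule on 3 via w0Rw0]
7. not c and not b, w0   [neg-implies-rule on 6]
8. not b, w0   [neg-implies-rule on 6]
9. not c, w0   [and-rule on 7]
10. Box a, w0   [neg-Dia-rule on 5 via w0Rw0]
11. a, w0   [Box-rule on 10 via w0Rw0]
12. not a, w1   [neg-Box-rule on 4: fresh world w1, w0Rw1]
13. not ((not c and not b) implies b), w1   [neg-Dia-rule on 3 via w0Rw1]
14. not c and not b, w1   [neg-implies-rule on 13]
15. not b, w1   [neg-implies-rule on 13]
16. not c, w1   [and-rule on 14]
17. Box a, w1   [neg-Dia-rule on 5 via w0Rw1]
18. a, w1   [Box-rule on 10 via w0Rw1]
Accessibility: w0Rw0, w0Rw1, w1Rw1
Branch closes: a and not a both at w1.
All branches of the negation close; one closing branch shown above.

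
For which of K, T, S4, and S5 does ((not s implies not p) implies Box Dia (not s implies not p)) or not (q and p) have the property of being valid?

S4-tableau for the negation not (((not s implies not p) implies Box Dia (not s implies not p)) or not (q and p)):
1. not (((not s implies not p) implies Box Dia (not s implies not p)) or not (q and p)), w0
2. not ((not s implies not p) implies Box Dia (not s implies not p)), w0
3. q and p, w0
4. not s implies not p, w0
5. not Box Dia (not s implies not p), w0
6. q, w0
7. p, w0
8. s, w0
9. not Dia (not s implies not p), w1
10. not (not s implies not p), w1
11. not s, w1
12. p, w1
Accessibility: w0Rw0, w0Rw1, w1Rw1
Complete open branch: countermodel on an S4-frame, so not valid in S4, nor in K, T (the same frame is also a K-frame and a T-frame).
S5-tableau for the negation not (((not s implies not p) implies Box Dia (not s implies not p)) or not (q and p)):
1. not (((not s implies not p) implies Box Dia (not s implies not p)) or not (q and p)), w0
2. not ((not s implies not p) implies Box Dia (not s implies not p)), w0
3. q and p, w0
4. not s implies not p, w0
5. not Box Dia (not s implies not p), w0
6. q, w0
7. p, w0
8. s, w0
9. not Dia (not s implies not p), w1
10. not (not s implies not p), w0
11. not s, w0
Accessibility: w0Rw0, w0Rw1, w1Rw0, w1Rw1
Branch closes: s and not s both at w0.
Every branch closes (one shown): valid in S5.

S5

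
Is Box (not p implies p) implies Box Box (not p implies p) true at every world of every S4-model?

Tableau for the negation not (Box (not p implies p) implies Box Box (not p implies p)):
1. not (Box (not p implies p) implies Box Box (not p implies p)), w0
2. Box (not p implies p), w0   [neg-implies-rule on 1]
3. not Box Box (not p implies p), w0   [neg-implies-rule on 1]
4. not p implies p, w0   [Box-rule on 2 via w0Rw0]
5. p, w0   [implies-rule on 4 (branches; this branch)]
6. not Box (not p implies p), w1   [neg-Box-rule on 3: fresh world w1, w0Rw1]
7. not p implies p, w1   [Box-rule on 2 via w0Rw1]
8. p, w1   [implies-rule on 7 (branches; this branch)]
9. not (not p implies p), w2   [neg-Box-rule on 6: fresh world w2, w1Rw2]
10. not p, w2   [neg-implies-rule on 9]
11. not p implies p, w2   [Box-rule on 2 via w0Rw2]
12. p, w2   [implies-rule on 11 (branches; this branch)]
Accessibility: w0Rw0, w0Rw1, w0Rw2, w1Rw1, w1Rw2, w2Rw2
Branch closes: p and not p both at w2.
Every branch of the negation's tableau closes; the branch above is one of them.

Yes, valid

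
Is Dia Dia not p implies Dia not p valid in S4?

Tableau for the negation not (Dia Dia not p implies Dia not p):
1. not (Dia Dia not p implies Dia not p), w0
2. Dia Dia not p, w0   [neg-implies-rule on 1]
3. not Dia not p, w0   [neg-implies-rule on 1]
4. p, w0   [neg-Dia-rule on 3 via w0Rw0]
5. Dia not p, w1   [Dia-rule on 2: fresh world w1, w0Rw1]
6. p, w1   [neg-Dia-rule on 3 via w0Rw1]
7. not p, w2   [Dia-rule on 5: fresh world w2, w1Rw2]
8. p, w2   [neg-Dia-rule on 3 via w0Rw2]
Accessibility: w0Rw0, w0Rw1, w0Rw2, w1Rw1, w1Rw2, w2Rw2
Branch closes: p and not p both at w2.
All branches of the negation close; one closing branch shown above.

Valid in S4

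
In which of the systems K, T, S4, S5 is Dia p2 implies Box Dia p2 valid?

S5-tableau for the negation not (Dia p2 implies Box Dia p2):
1. not (Dia p2 implies Box Dia p2), w0
2. Dia p2, w0
3. not Box Dia p2, w0
4. p2, w1
5. not Dia p2, w2
6. not p2, w0
7. not p2, w1
Accessibility: w0Rw0, w0Rw1, w0Rw2, w1Rw0, w1Rw1, w1Rw2, w2Rw0, w2Rw1, w2Rw2
Branch closes: p2 and not p2 both at w1.
Every branch closes (one shown): valid in S5.
S4-tableau for the negation not (Dia p2 implies Box Dia p2):
1. not (Dia p2 implies Box Dia p2), w0
2. Dia p2, w0
3. not Box Dia p2, w0
4. p2, w1
5. not Dia p2, w2
6. not p2, w2
Accessibility: w0Rw0, w0Rw1, w0Rw2, w1Rw1, w2Rw2
Complete open branch: countermodel on an S4-frame, so not valid in S4, nor in K, T (the same frame is also a K-frame and a T-frame).

S5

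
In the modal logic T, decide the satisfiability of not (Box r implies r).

1. not (Box r implies r), u
2. Box r, u   [neg-implies-rule on 1]
3. not r, u   [neg-implies-rule on 1]
4. r, u   [Box-rule on 2 via uRu]
Accessibility: uRu
Branch closes: r and not r both at u.
(One branch shown.) All branches close.

Unsatisfiable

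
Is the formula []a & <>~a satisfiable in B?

1. []a & <>~a, 0
2. []a, 0
3. <>~a, 0
4. a, 0
5. ~a, 1
6. a, 1
Accessibility: 0R0, 0R1, 1R0, 1R1
Branch closes: a and ~a both at 1.
Every branch closes; the branch above is one of them.

No, unsatisfiable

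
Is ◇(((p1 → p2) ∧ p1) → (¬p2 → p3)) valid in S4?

Valid in S4

Tableau for the negation ¬◇(((p1 → p2) ∧ p1) → (¬p2 → p3)):
1. ¬◇(((p1 → p2) ∧ p1) → (¬p2 → p3)), u
2. ¬(((p1 → p2) ∧ p1) → (¬p2 → p3)), u
3. (p1 → p2) ∧ p1, u
4. ¬(¬p2 → p3), u
5. p1 → p2, u
6. p1, u
7. ¬p2, u
8. ¬p3, u
9. p2, u
Accessibility: uRu
Branch closes: p2 and ¬p2 both at u.
All branches of the negation close; one closing branch shown above.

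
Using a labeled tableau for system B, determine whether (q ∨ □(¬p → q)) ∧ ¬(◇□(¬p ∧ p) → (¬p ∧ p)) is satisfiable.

1. (q ∨ □(¬p → q)) ∧ ¬(◇□(¬p ∧ p) → (¬p ∧ p)), 0
2. q ∨ □(¬p → q), 0
3. ¬(◇□(¬p ∧ p) → (¬p ∧ p)), 0
4. ◇□(¬p ∧ p), 0
5. ¬(¬p ∧ p), 0
6. □(¬p → q), 0
7. ¬p → q, 0
8. ¬p, 0
9. q, 0
10. □(¬p ∧ p), 1
11. ¬p → q, 1
12. ¬p ∧ p, 0
13. p, 0
Accessibility: 0R0, 0R1, 1R0, 1R1
Branch closes: p and ¬p both at 0.
Every branch closes; the branch above is one of them.

Unsatisfiable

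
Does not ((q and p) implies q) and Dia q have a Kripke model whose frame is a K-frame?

1. not ((q and p) implies q) and Dia q, 0
2. not ((q and p) implies q), 0
3. Dia q, 0
4. q and p, 0
5. not q, 0
6. q, 0
7. p, 0
Branch closes: q and not q both at 0.
(One branch shown.) All branches close.

No, unsatisfiable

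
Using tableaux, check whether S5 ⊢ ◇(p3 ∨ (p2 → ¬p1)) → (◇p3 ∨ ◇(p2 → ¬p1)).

Tableau for the negation ¬(◇(p3 ∨ (p2 → ¬p1)) → (◇p3 ∨ ◇(p2 → ¬p1))):
1. ¬(◇(p3 ∨ (p2 → ¬p1)) → (◇p3 ∨ ◇(p2 → ¬p1))), w0
2. ◇(p3 ∨ (p2 → ¬p1)), w0
3. ¬(◇p3 ∨ ◇(p2 → ¬p1)), w0
4. ¬◇p3, w0
5. ¬◇(p2 → ¬p1), w0
6. ¬p3, w0
7. ¬(p2 → ¬p1), w0
8. p2, w0
9. p1, w0
10. p3 ∨ (p2 → ¬p1), w1
11. ¬p3, w1
12. ¬(p2 → ¬p1), w1
13. p2, w1
14. p1, w1
15. p2 → ¬p1, w1
16. ¬p1, w1
Accessibility: w0Rw0, w0Rw1, w1Rw0, w1Rw1
Branch closes: p1 and ¬p1 both at w1.
All branches of the negation close; one closing branch shown above.

Yes, valid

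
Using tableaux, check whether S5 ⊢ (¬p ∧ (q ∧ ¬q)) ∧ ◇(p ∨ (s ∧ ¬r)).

Tableau for the negation ¬((¬p ∧ (q ∧ ¬q)) ∧ ◇(p ∨ (s ∧ ¬r))):
1. ¬((¬p ∧ (q ∧ ¬q)) ∧ ◇(p ∨ (s ∧ ¬r))), w0
2. ¬◇(p ∨ (s ∧ ¬r)), w0
3. ¬(p ∨ (s ∧ ¬r)), w0
4. ¬p, w0
5. ¬(s ∧ ¬r), w0
6. r, w0
Accessibility: w0Rw0
The negation has an open branch (countermodel exists).

Not valid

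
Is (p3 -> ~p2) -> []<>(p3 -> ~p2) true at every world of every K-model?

Not valid

Tableau for the negation ~((p3 -> ~p2) -> []<>(p3 -> ~p2)):
1. ~((p3 -> ~p2) -> []<>(p3 -> ~p2)), u
2. p3 -> ~p2, u
3. ~[]<>(p3 -> ~p2), u
4. ~p2, u
5. ~<>(p3 -> ~p2), v
Accessibility: uRv
The negation has an open branch (countermodel exists).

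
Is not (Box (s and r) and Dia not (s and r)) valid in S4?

Valid in S4

Tableau for the negation Box (s and r) and Dia not (s and r):
1. Box (s and r) and Dia not (s and r), w0
2. Box (s and r), w0   [and-rule on 1]
3. Dia not (s and r), w0   [and-rule on 1]
4. s and r, w0   [Box-rule on 2 via w0Rw0]
5. s, w0   [and-rule on 4]
6. r, w0   [and-rule on 4]
7. not (s and r), w1   [Dia-rule on 3: fresh world w1, w0Rw1]
8. s and r, w1   [Box-rule on 2 via w0Rw1]
9. s, w1   [and-rule on 8]
10. r, w1   [and-rule on 8]
11. not r, w1   [neg-and-rule on 7 (branches; this branch)]
Accessibility: w0Rw0, w0Rw1, w1Rw1
Branch closes: r and not r both at w1.
All branches of the negation close; one closing branch shown above.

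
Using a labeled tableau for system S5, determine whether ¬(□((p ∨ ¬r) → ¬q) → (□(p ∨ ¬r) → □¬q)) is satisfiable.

1. ¬(□((p ∨ ¬r) → ¬q) → (□(p ∨ ¬r) → □¬q)), u
2. □((p ∨ ¬r) → ¬q), u   [¬→-rule on 1]
3. ¬(□(p ∨ ¬r) → □¬q), u   [¬→-rule on 1]
4. □(p ∨ ¬r), u   [¬→-rule on 3]
5. ¬□¬q, u   [¬→-rule on 3]
6. (p ∨ ¬r) → ¬q, u   [□-rule on 2 via uRu]
7. p ∨ ¬r, u   [□-rule on 4 via uRu]
8. ¬q, u   [→-rule on 6 (branches; this branch)]
9. ¬r, u   [∨-rule on 7 (branches; this branch)]
10. q, v   [¬□-rule on 5: fresh world v, uRv]
11. (p ∨ ¬r) → ¬q, v   [□-rule on 2 via uRv]
12. p ∨ ¬r, v   [□-rule on 4 via uRv]
13. ¬(p ∨ ¬r), v   [→-rule on 11 (branches; this branch)]
14. ¬p, v   [¬∨-rule on 13]
15. r, v   [¬∨-rule on 13]
16. ¬r, v   [∨-rule on 12 (branches; this branch)]
Accessibility: uRu, uRv, vRu, vRv
Branch closes: r and ¬r both at v.
Every branch closes; the branch above is one of them.

Unsatisfiable (every branch closes)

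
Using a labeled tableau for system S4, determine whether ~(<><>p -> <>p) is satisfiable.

Unsatisfiable

1. ~(<><>p -> <>p), 0
2. <><>p, 0
3. ~<>p, 0
4. ~p, 0
5. <>p, 1
6. ~p, 1
7. p, 2
8. ~p, 2
Accessibility: 0R0, 0R1, 0R2, 1R1, 1R2, 2R2
Branch closes: p and ~p both at 2.
All branches of the tableau close; one closing branch shown above.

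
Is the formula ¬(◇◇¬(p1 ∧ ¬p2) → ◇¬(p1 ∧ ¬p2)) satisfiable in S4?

1. ¬(◇◇¬(p1 ∧ ¬p2) → ◇¬(p1 ∧ ¬p2)), u
2. ◇◇¬(p1 ∧ ¬p2), u
3. ¬◇¬(p1 ∧ ¬p2), u
4. p1 ∧ ¬p2, u
5. p1, u
6. ¬p2, u
7. ◇¬(p1 ∧ ¬p2), v
8. p1 ∧ ¬p2, v
9. p1, v
10. ¬p2, v
11. ¬(p1 ∧ ¬p2), w
12. p1 ∧ ¬p2, w
13. p1, w
14. ¬p2, w
15. p2, w
Accessibility: uRu, uRv, uRw, vRv, vRw, wRw
Branch closes: p2 and ¬p2 both at w.
All branches of the tableau close; one closing branch shown above.

Unsatisfiable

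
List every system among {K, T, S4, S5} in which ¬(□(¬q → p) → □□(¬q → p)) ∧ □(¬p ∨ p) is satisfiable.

K, T

T-tableau for the formula:
1. ¬(□(¬q → p) → □□(¬q → p)) ∧ □(¬p ∨ p), 0
2. ¬(□(¬q → p) → □□(¬q → p)), 0
3. □(¬p ∨ p), 0
4. □(¬q → p), 0
5. ¬□□(¬q → p), 0
6. ¬p ∨ p, 0
7. ¬q → p, 0
8. p, 0
9. ¬□(¬q → p), 1
10. ¬p ∨ p, 1
11. ¬q → p, 1
12. p, 1
13. ¬(¬q → p), 2
14. ¬q, 2
15. ¬p, 2
Accessibility: 0R0, 0R1, 1R1, 1R2, 2R2
Complete open branch: satisfiable in T, hence also in K (this T-model is also a K-model).
S4-tableau for the formula:
1. ¬(□(¬q → p) → □□(¬q → p)) ∧ □(¬p ∨ p), 0
2. ¬(□(¬q → p) → □□(¬q → p)), 0
3. □(¬p ∨ p), 0
4. □(¬q → p), 0
5. ¬□□(¬q → p), 0
6. ¬p ∨ p, 0
7. ¬q → p, 0
8. p, 0
9. ¬□(¬q → p), 1
10. ¬p ∨ p, 1
11. ¬q → p, 1
12. p, 1
13. ¬(¬q → p), 2
14. ¬q, 2
15. ¬p, 2
16. ¬p ∨ p, 2
17. ¬q → p, 2
18. p, 2
Accessibility: 0R0, 0R1, 0R2, 1R1, 1R2, 2R2
Branch closes: p and ¬p both at 2.
Every branch closes (one shown): unsatisfiable in S4, hence also in S5 (every S5-frame is an S4-frame).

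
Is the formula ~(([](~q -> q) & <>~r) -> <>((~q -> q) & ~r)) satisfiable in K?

No, unsatisfiable

1. ~(([](~q -> q) & <>~r) -> <>((~q -> q) & ~r)), 0
2. [](~q -> q) & <>~r, 0   [~->-rule on 1]
3. ~<>((~q -> q) & ~r), 0   [~->-rule on 1]
4. [](~q -> q), 0   [&-rule on 2]
5. <>~r, 0   [&-rule on 2]
6. ~r, 1   [<>-rule on 5: fresh world 1, 0R1]
7. ~((~q -> q) & ~r), 1   [~<>-rule on 3 via 0R1]
8. ~q -> q, 1   [[]-rule on 4 via 0R1]
9. ~(~q -> q), 1   [~&-rule on 7 (branches; this branch)]
10. ~q, 1   [~->-rule on 9]
11. q, 1   [->-rule on 8 (branches; this branch)]
Accessibility: 0R1
Branch closes: q and ~q both at 1.
Every branch closes; the branch above is one of them.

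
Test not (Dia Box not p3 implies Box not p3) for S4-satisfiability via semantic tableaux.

Satisfiable

1. not (Dia Box not p3 implies Box not p3), w0
2. Dia Box not p3, w0   [neg-implies-rule on 1]
3. not Box not p3, w0   [neg-implies-rule on 1]
4. Box not p3, w1   [Dia-rule on 2: fresh world w1, w0Rw1]
5. not p3, w1   [Box-rule on 4 via w1Rw1]
6. p3, w2   [neg-Box-rule on 3: fresh world w2, w0Rw2]
Accessibility: w0Rw0, w0Rw1, w0Rw2, w1Rw1, w2Rw2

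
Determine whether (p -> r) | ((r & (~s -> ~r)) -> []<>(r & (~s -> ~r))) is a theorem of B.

Yes, valid

Tableau for the negation ~((p -> r) | ((r & (~s -> ~r)) -> []<>(r & (~s -> ~r)))):
1. ~((p -> r) | ((r & (~s -> ~r)) -> []<>(r & (~s -> ~r)))), w0
2. ~(p -> r), w0
3. ~((r & (~s -> ~r)) -> []<>(r & (~s -> ~r))), w0
4. p, w0
5. ~r, w0
6. r & (~s -> ~r), w0
7. ~[]<>(r & (~s -> ~r)), w0
8. r, w0
9. ~s -> ~r, w0
Accessibility: w0Rw0
Branch closes: r and ~r both at w0.
All branches of the negation close; one closing branch shown above.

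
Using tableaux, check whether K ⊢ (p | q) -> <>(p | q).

Tableau for the negation ~((p | q) -> <>(p | q)):
1. ~((p | q) -> <>(p | q)), 0
2. p | q, 0
3. ~<>(p | q), 0
4. q, 0
The negation has an open branch (countermodel exists).

Not valid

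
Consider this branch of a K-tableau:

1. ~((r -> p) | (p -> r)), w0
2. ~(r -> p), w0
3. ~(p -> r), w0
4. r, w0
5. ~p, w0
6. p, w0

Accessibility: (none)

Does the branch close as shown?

Yes, closed

Both p and ~p appear at w0.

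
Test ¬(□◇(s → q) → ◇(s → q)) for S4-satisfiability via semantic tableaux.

1. ¬(□◇(s → q) → ◇(s → q)), 0
2. □◇(s → q), 0   [¬→-rule on 1]
3. ¬◇(s → q), 0   [¬→-rule on 1]
4. ◇(s → q), 0   [□-rule on 2 via 0R0]
5. ¬(s → q), 0   [¬◇-rule on 3 via 0R0]
6. s, 0   [¬→-rule on 5]
7. ¬q, 0   [¬→-rule on 5]
8. s → q, 1   [◇-rule on 4: fresh world 1, 0R1]
9. ◇(s → q), 1   [□-rule on 2 via 0R1]
10. ¬(s → q), 1   [¬◇-rule on 3 via 0R1]
11. s, 1   [¬→-rule on 10]
12. ¬q, 1   [¬→-rule on 10]
13. q, 1   [→-rule on 8 (branches; this branch)]
Accessibility: 0R0, 0R1, 1R1
Branch closes: q and ¬q both at 1.
(One branch shown.) All branches close.

Unsatisfiable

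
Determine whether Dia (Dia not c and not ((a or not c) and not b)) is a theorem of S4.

Not valid

Tableau for the negation not Dia (Dia not c and not ((a or not c) and not b)):
1. not Dia (Dia not c and not ((a or not c) and not b)), u
2. not (Dia not c and not ((a or not c) and not b)), u
3. (a or not c) and not b, u
4. a or not c, u
5. not b, u
6. not c, u
Accessibility: uRu
The negation has an open branch (countermodel exists).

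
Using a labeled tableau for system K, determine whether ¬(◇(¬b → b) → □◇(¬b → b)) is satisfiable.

1. ¬(◇(¬b → b) → □◇(¬b → b)), 0
2. ◇(¬b → b), 0
3. ¬□◇(¬b → b), 0
4. ¬b → b, 1
5. b, 1
6. ¬◇(¬b → b), 2
Accessibility: 0R1, 0R2

Satisfiable (open branch found)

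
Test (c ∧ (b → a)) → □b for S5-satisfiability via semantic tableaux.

Yes, satisfiable

1. (c ∧ (b → a)) → □b, u
2. □b, u
3. b, u
Accessibility: uRu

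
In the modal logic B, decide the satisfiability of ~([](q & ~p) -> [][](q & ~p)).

Satisfiable

1. ~([](q & ~p) -> [][](q & ~p)), u
2. [](q & ~p), u   [~->-rule on 1]
3. ~[][](q & ~p), u   [~->-rule on 1]
4. q & ~p, u   [[]-rule on 2 via uRu]
5. q, u   [&-rule on 4]
6. ~p, u   [&-rule on 4]
7. ~[](q & ~p), v   [~[]-rule on 3: fresh world v, uRv]
8. q & ~p, v   [[]-rule on 2 via uRv]
9. q, v   [&-rule on 8]
10. ~p, v   [&-rule on 8]
11. ~(q & ~p), w   [~[]-rule on 7: fresh world w, vRw]
12. p, w   [~&-rule on 11 (branches; this branch)]
Accessibility: uRu, uRv, vRu, vRv, vRw, wRv, wRw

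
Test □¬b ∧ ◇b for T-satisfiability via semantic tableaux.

1. □¬b ∧ ◇b, u
2. □¬b, u
3. ◇b, u
4. ¬b, u
5. b, v
6. ¬b, v
Accessibility: uRu, uRv, vRv
Branch closes: b and ¬b both at v.
All branches of the tableau close; one closing branch shown above.

Unsatisfiable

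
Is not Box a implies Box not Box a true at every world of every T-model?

Not valid

Tableau for the negation not (not Box a implies Box not Box a):
1. not (not Box a implies Box not Box a), u
2. not Box a, u
3. not Box not Box a, u
4. not a, v
5. Box a, w
6. a, w
Accessibility: uRu, uRv, uRw, vRv, wRw
The negation has an open branch (countermodel exists).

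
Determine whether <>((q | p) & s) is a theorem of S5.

Invalid (countermodel exists)

Tableau for the negation ~<>((q | p) & s):
1. ~<>((q | p) & s), u
2. ~((q | p) & s), u
3. ~s, u
Accessibility: uRu
The negation has an open branch (countermodel exists).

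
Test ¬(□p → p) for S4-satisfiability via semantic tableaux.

No, unsatisfiable

1. ¬(□p → p), u
2. □p, u
3. ¬p, u
4. p, u
Accessibility: uRu
Branch closes: p and ¬p both at u.
All branches of the tableau close; one closing branch shown above.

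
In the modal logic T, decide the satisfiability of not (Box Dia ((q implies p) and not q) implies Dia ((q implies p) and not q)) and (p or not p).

1. not (Box Dia ((q implies p) and not q) implies Dia ((q implies p) and not q)) and (p or not p), 0
2. not (Box Dia ((q implies p) and not q) implies Dia ((q implies p) and not q)), 0   [and-rule on 1]
3. p or not p, 0   [and-rule on 1]
4. Box Dia ((q implies p) and not q), 0   [neg-implies-rule on 2]
5. not Dia ((q implies p) and not q), 0   [neg-implies-rule on 2]
6. Dia ((q implies p) and not q), 0   [Box-rule on 4 via 0R0]
7. not ((q implies p) and not q), 0   [neg-Dia-rule on 5 via 0R0]
8. not p, 0   [or-rule on 3 (branches; this branch)]
9. not (q implies p), 0   [neg-and-rule on 7 (branches; this branch)]
10. q, 0   [neg-implies-rule on 9]
11. (q implies p) and not q, 1   [Dia-rule on 6: fresh world 1, 0R1]
12. q implies p, 1   [and-rule on 11]
13. not q, 1   [and-rule on 11]
14. Dia ((q implies p) and not q), 1   [Box-rule on 4 via 0R1]
15. not ((q implies p) and not q), 1   [neg-Dia-rule on 5 via 0R1]
16. p, 1   [implies-rule on 12 (branches; this branch)]
17. not (q implies p), 1   [neg-and-rule on 15 (branches; this branch)]
18. q, 1   [neg-implies-rule on 17]
19. not p, 1   [neg-implies-rule on 17]
Accessibility: 0R0, 0R1, 1R1
Branch closes: q and not q both at 1.
All branches of the tableau close; one closing branch shown above.

Unsatisfiable (every branch closes)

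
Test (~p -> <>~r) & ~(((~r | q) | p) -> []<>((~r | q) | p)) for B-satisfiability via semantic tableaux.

1. (~p -> <>~r) & ~(((~r | q) | p) -> []<>((~r | q) | p)), w0
2. ~p -> <>~r, w0   [&-rule on 1]
3. ~(((~r | q) | p) -> []<>((~r | q) | p)), w0   [&-rule on 1]
4. (~r | q) | p, w0   [~->-rule on 3]
5. ~[]<>((~r | q) | p), w0   [~->-rule on 3]
6. <>~r, w0   [->-rule on 2 (branches; this branch)]
7. ~r | q, w0   [|-rule on 4 (branches; this branch)]
8. q, w0   [|-rule on 7 (branches; this branch)]
9. ~<>((~r | q) | p), w1   [~[]-rule on 5: fresh world w1, w0Rw1]
10. ~((~r | q) | p), w0   [~<>-rule on 9 via w1Rw0]
11. ~(~r | q), w0   [~|-rule on 10]
12. ~p, w0   [~|-rule on 10]
13. r, w0   [~|-rule on 11]
14. ~q, w0   [~|-rule on 11]
Accessibility: w0Rw0, w0Rw1, w1Rw0, w1Rw1
Branch closes: q and ~q both at w0.
(One branch shown.) All branches close.

No, unsatisfiable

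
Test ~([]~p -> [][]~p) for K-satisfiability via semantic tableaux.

Yes, satisfiable

1. ~([]~p -> [][]~p), u
2. []~p, u
3. ~[][]~p, u
4. ~[]~p, v
5. ~p, v
6. p, w
Accessibility: uRv, vRw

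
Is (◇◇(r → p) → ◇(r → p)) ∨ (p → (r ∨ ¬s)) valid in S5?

Tableau for the negation ¬((◇◇(r → p) → ◇(r → p)) ∨ (p → (r ∨ ¬s))):
1. ¬((◇◇(r → p) → ◇(r → p)) ∨ (p → (r ∨ ¬s))), 0
2. ¬(◇◇(r → p) → ◇(r → p)), 0
3. ¬(p → (r ∨ ¬s)), 0
4. ◇◇(r → p), 0
5. ¬◇(r → p), 0
6. p, 0
7. ¬(r ∨ ¬s), 0
8. ¬r, 0
9. s, 0
10. ¬(r → p), 0
11. r, 0
12. ¬p, 0
Accessibility: 0R0
Branch closes: r and ¬r both at 0.
Every branch of the negation's tableau closes; the branch above is one of them.

Valid in S5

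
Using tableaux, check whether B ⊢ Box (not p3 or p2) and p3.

Tableau for the negation not (Box (not p3 or p2) and p3):
1. not (Box (not p3 or p2) and p3), u
2. not p3, u
Accessibility: uRu
The negation has an open branch (countermodel exists).

No, not valid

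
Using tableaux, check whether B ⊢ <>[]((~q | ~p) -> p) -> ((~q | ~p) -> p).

Tableau for the negation ~(<>[]((~q | ~p) -> p) -> ((~q | ~p) -> p)):
1. ~(<>[]((~q | ~p) -> p) -> ((~q | ~p) -> p)), 0
2. <>[]((~q | ~p) -> p), 0
3. ~((~q | ~p) -> p), 0
4. ~q | ~p, 0
5. ~p, 0
6. []((~q | ~p) -> p), 1
7. (~q | ~p) -> p, 0
8. (~q | ~p) -> p, 1
9. ~(~q | ~p), 0
10. q, 0
11. p, 0
Accessibility: 0R0, 0R1, 1R0, 1R1
Branch closes: p and ~p both at 0.
All branches of the negation close; one closing branch shown above.

Valid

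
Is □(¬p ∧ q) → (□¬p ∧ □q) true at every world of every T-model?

Tableau for the negation ¬(□(¬p ∧ q) → (□¬p ∧ □q)):
1. ¬(□(¬p ∧ q) → (□¬p ∧ □q)), w0
2. □(¬p ∧ q), w0   [¬→-rule on 1]
3. ¬(□¬p ∧ □q), w0   [¬→-rule on 1]
4. ¬p ∧ q, w0   [□-rule on 2 via w0Rw0]
5. ¬p, w0   [∧-rule on 4]
6. q, w0   [∧-rule on 4]
7. ¬□q, w0   [¬∧-rule on 3 (branches; this branch)]
8. ¬q, w1   [¬□-rule on 7: fresh world w1, w0Rw1]
9. ¬p ∧ q, w1   [□-rule on 2 via w0Rw1]
10. ¬p, w1   [∧-rule on 9]
11. q, w1   [∧-rule on 9]
Accessibility: w0Rw0, w0Rw1, w1Rw1
Branch closes: q and ¬q both at w1.
All branches of the negation close; one closing branch shown above.

Valid in T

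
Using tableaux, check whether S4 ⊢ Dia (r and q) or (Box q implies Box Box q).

Tableau for the negation not (Dia (r and q) or (Box q implies Box Box q)):
1. not (Dia (r and q) or (Box q implies Box Box q)), 0
2. not Dia (r and q), 0
3. not (Box q implies Box Box q), 0
4. Box q, 0
5. not Box Box q, 0
6. not (r and q), 0
7. q, 0
8. not r, 0
9. not Box q, 1
10. not (r and q), 1
11. q, 1
12. not r, 1
13. not q, 2
14. not (r and q), 2
15. q, 2
Accessibility: 0R0, 0R1, 0R2, 1R1, 1R2, 2R2
Branch closes: q and not q both at 2.
Every branch of the negation's tableau closes; the branch above is one of them.

Yes, valid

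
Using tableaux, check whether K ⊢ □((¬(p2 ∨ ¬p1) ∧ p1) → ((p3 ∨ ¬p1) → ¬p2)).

Tableau for the negation ¬□((¬(p2 ∨ ¬p1) ∧ p1) → ((p3 ∨ ¬p1) → ¬p2)):
1. ¬□((¬(p2 ∨ ¬p1) ∧ p1) → ((p3 ∨ ¬p1) → ¬p2)), 0
2. ¬((¬(p2 ∨ ¬p1) ∧ p1) → ((p3 ∨ ¬p1) → ¬p2)), 1
3. ¬(p2 ∨ ¬p1) ∧ p1, 1
4. ¬((p3 ∨ ¬p1) → ¬p2), 1
5. ¬(p2 ∨ ¬p1), 1
6. p1, 1
7. p3 ∨ ¬p1, 1
8. p2, 1
9. ¬p2, 1
Accessibility: 0R1
Branch closes: p2 and ¬p2 both at 1.
Every branch of the negation's tableau closes; the branch above is one of them.

Valid in K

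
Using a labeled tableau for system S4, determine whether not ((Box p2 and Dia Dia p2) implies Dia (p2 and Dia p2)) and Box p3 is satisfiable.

No, unsatisfiable

1. not ((Box p2 and Dia Dia p2) implies Dia (p2 and Dia p2)) and Box p3, 0
2. not ((Box p2 and Dia Dia p2) implies Dia (p2 and Dia p2)), 0   [and-rule on 1]
3. Box p3, 0   [and-rule on 1]
4. Box p2 and Dia Dia p2, 0   [neg-implies-rule on 2]
5. not Dia (p2 and Dia p2), 0   [neg-implies-rule on 2]
6. Box p2, 0   [and-rule on 4]
7. Dia Dia p2, 0   [and-rule on 4]
8. p3, 0   [Box-rule on 3 via 0R0]
9. not (p2 and Dia p2), 0   [neg-Dia-rule on 5 via 0R0]
10. p2, 0   [Box-rule on 6 via 0R0]
11. not Dia p2, 0   [neg-and-rule on 9 (branches; this branch)]
12. not p2, 0   [neg-Dia-rule on 11 via 0R0]
Accessibility: 0R0
Branch closes: p2 and not p2 both at 0.
(One branch shown.) All branches close.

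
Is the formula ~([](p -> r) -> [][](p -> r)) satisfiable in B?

Satisfiable (open branch found)

1. ~([](p -> r) -> [][](p -> r)), u
2. [](p -> r), u
3. ~[][](p -> r), u
4. p -> r, u
5. r, u
6. ~[](p -> r), v
7. p -> r, v
8. r, v
9. ~(p -> r), w
10. p, w
11. ~r, w
Accessibility: uRu, uRv, vRu, vRv, vRw, wRv, wRw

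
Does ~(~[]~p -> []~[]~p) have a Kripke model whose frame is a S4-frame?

1. ~(~[]~p -> []~[]~p), 0
2. ~[]~p, 0
3. ~[]~[]~p, 0
4. p, 1
5. []~p, 2
6. ~p, 2
Accessibility: 0R0, 0R1, 0R2, 1R1, 2R2

Yes, satisfiable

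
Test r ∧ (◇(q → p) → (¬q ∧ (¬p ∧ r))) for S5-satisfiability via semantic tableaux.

1. r ∧ (◇(q → p) → (¬q ∧ (¬p ∧ r))), 0
2. r, 0
3. ◇(q → p) → (¬q ∧ (¬p ∧ r)), 0
4. ¬q ∧ (¬p ∧ r), 0
5. ¬q, 0
6. ¬p ∧ r, 0
7. ¬p, 0
Accessibility: 0R0

Satisfiable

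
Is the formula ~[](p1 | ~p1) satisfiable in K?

No, unsatisfiable

1. ~[](p1 | ~p1), 0
2. ~(p1 | ~p1), 1
3. ~p1, 1
4. p1, 1
Accessibility: 0R1
Branch closes: p1 and ~p1 both at 1.
All branches of the tableau close; one closing branch shown above.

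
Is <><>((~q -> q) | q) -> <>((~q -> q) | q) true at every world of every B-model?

No, not valid

Tableau for the negation ~(<><>((~q -> q) | q) -> <>((~q -> q) | q)):
1. ~(<><>((~q -> q) | q) -> <>((~q -> q) | q)), w0
2. <><>((~q -> q) | q), w0
3. ~<>((~q -> q) | q), w0
4. ~((~q -> q) | q), w0
5. ~(~q -> q), w0
6. ~q, w0
7. <>((~q -> q) | q), w1
8. ~((~q -> q) | q), w1
9. ~(~q -> q), w1
10. ~q, w1
11. (~q -> q) | q, w2
12. q, w2
Accessibility: w0Rw0, w0Rw1, w1Rw0, w1Rw1, w1Rw2, w2Rw1, w2Rw2
The negation has an open branch (countermodel exists).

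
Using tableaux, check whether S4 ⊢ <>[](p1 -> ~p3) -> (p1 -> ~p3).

No, not valid

Tableau for the negation ~(<>[](p1 -> ~p3) -> (p1 -> ~p3)):
1. ~(<>[](p1 -> ~p3) -> (p1 -> ~p3)), 0
2. <>[](p1 -> ~p3), 0
3. ~(p1 -> ~p3), 0
4. p1, 0
5. p3, 0
6. [](p1 -> ~p3), 1
7. p1 -> ~p3, 1
8. ~p3, 1
Accessibility: 0R0, 0R1, 1R1
The negation has an open branch (countermodel exists).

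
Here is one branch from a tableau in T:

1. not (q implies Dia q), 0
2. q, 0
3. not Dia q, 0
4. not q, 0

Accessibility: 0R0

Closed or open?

Both q and not q appear at 0.

Closed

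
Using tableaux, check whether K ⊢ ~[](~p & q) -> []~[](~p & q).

Invalid (countermodel exists)

Tableau for the negation ~(~[](~p & q) -> []~[](~p & q)):
1. ~(~[](~p & q) -> []~[](~p & q)), w0
2. ~[](~p & q), w0
3. ~[]~[](~p & q), w0
4. ~(~p & q), w1
5. ~q, w1
6. [](~p & q), w2
Accessibility: w0Rw1, w0Rw2
The negation has an open branch (countermodel exists).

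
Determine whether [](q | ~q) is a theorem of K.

Tableau for the negation ~[](q | ~q):
1. ~[](q | ~q), 0
2. ~(q | ~q), 1   [~[]-rule on 1: fresh world 1, 0R1]
3. ~q, 1   [~|-rule on 2]
4. q, 1   [~|-rule on 2]
Accessibility: 0R1
Branch closes: q and ~q both at 1.
All branches of the negation close; one closing branch shown above.

Valid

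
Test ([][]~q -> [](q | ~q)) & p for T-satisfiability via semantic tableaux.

1. ([][]~q -> [](q | ~q)) & p, u
2. [][]~q -> [](q | ~q), u   [&-rule on 1]
3. p, u   [&-rule on 1]
4. [](q | ~q), u   [->-rule on 2 (branches; this branch)]
5. q | ~q, u   [[]-rule on 4 via uRu]
6. ~q, u   [|-rule on 5 (branches; this branch)]
Accessibility: uRu

Yes, satisfiable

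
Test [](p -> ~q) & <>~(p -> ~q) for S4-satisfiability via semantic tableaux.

No, unsatisfiable

1. [](p -> ~q) & <>~(p -> ~q), w0
2. [](p -> ~q), w0
3. <>~(p -> ~q), w0
4. p -> ~q, w0
5. ~q, w0
6. ~(p -> ~q), w1
7. p, w1
8. q, w1
9. p -> ~q, w1
10. ~q, w1
Accessibility: w0Rw0, w0Rw1, w1Rw1
Branch closes: q and ~q both at w1.
Every branch closes; the branch above is one of them.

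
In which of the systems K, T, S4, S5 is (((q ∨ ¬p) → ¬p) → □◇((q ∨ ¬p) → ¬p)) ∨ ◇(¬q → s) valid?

K-tableau for the negation ¬((((q ∨ ¬p) → ¬p) → □◇((q ∨ ¬p) → ¬p)) ∨ ◇(¬q → s)):
1. ¬((((q ∨ ¬p) → ¬p) → □◇((q ∨ ¬p) → ¬p)) ∨ ◇(¬q → s)), 0
2. ¬(((q ∨ ¬p) → ¬p) → □◇((q ∨ ¬p) → ¬p)), 0
3. ¬◇(¬q → s), 0
4. (q ∨ ¬p) → ¬p, 0
5. ¬□◇((q ∨ ¬p) → ¬p), 0
6. ¬p, 0
7. ¬◇((q ∨ ¬p) → ¬p), 1
8. ¬(¬q → s), 1
9. ¬q, 1
10. ¬s, 1
Accessibility: 0R1
Complete open branch: countermodel on a K-frame, so not valid in K.
T-tableau for the negation ¬((((q ∨ ¬p) → ¬p) → □◇((q ∨ ¬p) → ¬p)) ∨ ◇(¬q → s)):
1. ¬((((q ∨ ¬p) → ¬p) → □◇((q ∨ ¬p) → ¬p)) ∨ ◇(¬q → s)), 0
2. ¬(((q ∨ ¬p) → ¬p) → □◇((q ∨ ¬p) → ¬p)), 0
3. ¬◇(¬q → s), 0
4. (q ∨ ¬p) → ¬p, 0
5. ¬□◇((q ∨ ¬p) → ¬p), 0
6. ¬(¬q → s), 0
7. ¬q, 0
8. ¬s, 0
9. ¬(q ∨ ¬p), 0
10. p, 0
11. ¬◇((q ∨ ¬p) → ¬p), 1
12. ¬(¬q → s), 1
13. ¬q, 1
14. ¬s, 1
15. ¬((q ∨ ¬p) → ¬p), 1
16. q ∨ ¬p, 1
17. p, 1
18. ¬p, 1
Accessibility: 0R0, 0R1, 1R1
Branch closes: p and ¬p both at 1.
Every branch closes (one shown): valid in T, hence also in S4, S5 (every theorem of T is a theorem of S4 and S5).

T, S4, S5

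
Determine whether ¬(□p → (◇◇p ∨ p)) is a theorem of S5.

Tableau for the negation □p → (◇◇p ∨ p):
1. □p → (◇◇p ∨ p), w0
2. ◇◇p ∨ p, w0
3. p, w0
Accessibility: w0Rw0
The negation has an open branch (countermodel exists).

Not valid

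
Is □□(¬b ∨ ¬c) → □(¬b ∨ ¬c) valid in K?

Tableau for the negation ¬(□□(¬b ∨ ¬c) → □(¬b ∨ ¬c)):
1. ¬(□□(¬b ∨ ¬c) → □(¬b ∨ ¬c)), w0
2. □□(¬b ∨ ¬c), w0
3. ¬□(¬b ∨ ¬c), w0
4. ¬(¬b ∨ ¬c), w1
5. b, w1
6. c, w1
7. □(¬b ∨ ¬c), w1
Accessibility: w0Rw1
The negation has an open branch (countermodel exists).

No, not valid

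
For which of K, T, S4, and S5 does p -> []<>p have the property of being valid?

S5

S5-tableau for the negation ~(p -> []<>p):
1. ~(p -> []<>p), 0
2. p, 0
3. ~[]<>p, 0
4. ~<>p, 1
5. ~p, 0
Accessibility: 0R0, 0R1, 1R0, 1R1
Branch closes: p and ~p both at 0.
Every branch closes (one shown): valid in S5.
S4-tableau for the negation ~(p -> []<>p):
1. ~(p -> []<>p), 0
2. p, 0
3. ~[]<>p, 0
4. ~<>p, 1
5. ~p, 1
Accessibility: 0R0, 0R1, 1R1
Complete open branch: countermodel on an S4-frame, so not valid in S4, nor in K, T (the same frame is also a K-frame and a T-frame).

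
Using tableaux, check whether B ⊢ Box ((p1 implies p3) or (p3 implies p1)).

Yes, valid

Tableau for the negation not Box ((p1 implies p3) or (p3 implies p1)):
1. not Box ((p1 implies p3) or (p3 implies p1)), u
2. not ((p1 implies p3) or (p3 implies p1)), v
3. not (p1 implies p3), v
4. not (p3 implies p1), v
5. p1, v
6. not p3, v
7. p3, v
8. not p1, v
Accessibility: uRu, uRv, vRu, vRv
Branch closes: p3 and not p3 both at v.
Every branch of the negation's tableau closes; the branch above is one of them.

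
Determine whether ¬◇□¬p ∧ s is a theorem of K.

Tableau for the negation ¬(¬◇□¬p ∧ s):
1. ¬(¬◇□¬p ∧ s), u
2. ¬s, u   [¬∧-rule on 1 (branches; this branch)]
The negation has an open branch (countermodel exists).

Invalid (countermodel exists)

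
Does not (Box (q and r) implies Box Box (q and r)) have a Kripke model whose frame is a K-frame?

1. not (Box (q and r) implies Box Box (q and r)), w0
2. Box (q and r), w0
3. not Box Box (q and r), w0
4. not Box (q and r), w1
5. q and r, w1
6. q, w1
7. r, w1
8. not (q and r), w2
9. not r, w2
Accessibility: w0Rw1, w1Rw2

Satisfiable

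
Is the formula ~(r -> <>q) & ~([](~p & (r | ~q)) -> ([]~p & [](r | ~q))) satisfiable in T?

1. ~(r -> <>q) & ~([](~p & (r | ~q)) -> ([]~p & [](r | ~q))), u
2. ~(r -> <>q), u   [&-rule on 1]
3. ~([](~p & (r | ~q)) -> ([]~p & [](r | ~q))), u   [&-rule on 1]
4. r, u   [~->-rule on 2]
5. ~<>q, u   [~->-rule on 2]
6. [](~p & (r | ~q)), u   [~->-rule on 3]
7. ~([]~p & [](r | ~q)), u   [~->-rule on 3]
8. ~q, u   [~<>-rule on 5 via uRu]
9. ~p & (r | ~q), u   [[]-rule on 6 via uRu]
10. ~p, u   [&-rule on 9]
11. r | ~q, u   [&-rule on 9]
12. ~[]~p, u   [~&-rule on 7 (branches; this branch)]
13. p, v   [~[]-rule on 12: fresh world v, uRv]
14. ~q, v   [~<>-rule on 5 via uRv]
15. ~p & (r | ~q), v   [[]-rule on 6 via uRv]
16. ~p, v   [&-rule on 15]
17. r | ~q, v   [&-rule on 15]
Accessibility: uRu, uRv, vRv
Branch closes: p and ~p both at v.
All branches of the tableau close; one closing branch shown above.

No, unsatisfiable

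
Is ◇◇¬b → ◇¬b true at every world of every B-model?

Not valid

Tableau for the negation ¬(◇◇¬b → ◇¬b):
1. ¬(◇◇¬b → ◇¬b), w0
2. ◇◇¬b, w0
3. ¬◇¬b, w0
4. b, w0
5. ◇¬b, w1
6. b, w1
7. ¬b, w2
Accessibility: w0Rw0, w0Rw1, w1Rw0, w1Rw1, w1Rw2, w2Rw1, w2Rw2
The negation has an open branch (countermodel exists).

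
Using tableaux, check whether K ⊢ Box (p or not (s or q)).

Tableau for the negation not Box (p or not (s or q)):
1. not Box (p or not (s or q)), 0
2. not (p or not (s or q)), 1
3. not p, 1
4. s or q, 1
5. q, 1
Accessibility: 0R1
The negation has an open branch (countermodel exists).

Invalid (countermodel exists)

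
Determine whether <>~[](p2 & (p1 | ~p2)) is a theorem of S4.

Not valid

Tableau for the negation ~<>~[](p2 & (p1 | ~p2)):
1. ~<>~[](p2 & (p1 | ~p2)), w0
2. [](p2 & (p1 | ~p2)), w0
3. p2 & (p1 | ~p2), w0
4. p2, w0
5. p1 | ~p2, w0
6. p1, w0
Accessibility: w0Rw0
The negation has an open branch (countermodel exists).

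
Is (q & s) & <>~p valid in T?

Tableau for the negation ~((q & s) & <>~p):
1. ~((q & s) & <>~p), 0
2. ~<>~p, 0   [~&-rule on 1 (branches; this branch)]
3. p, 0   [~<>-rule on 2 via 0R0]
Accessibility: 0R0
The negation has an open branch (countermodel exists).

No, not valid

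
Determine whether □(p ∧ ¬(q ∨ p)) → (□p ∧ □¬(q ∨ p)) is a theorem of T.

Tableau for the negation ¬(□(p ∧ ¬(q ∨ p)) → (□p ∧ □¬(q ∨ p))):
1. ¬(□(p ∧ ¬(q ∨ p)) → (□p ∧ □¬(q ∨ p))), 0
2. □(p ∧ ¬(q ∨ p)), 0
3. ¬(□p ∧ □¬(q ∨ p)), 0
4. p ∧ ¬(q ∨ p), 0
5. p, 0
6. ¬(q ∨ p), 0
7. ¬q, 0
8. ¬p, 0
Accessibility: 0R0
Branch closes: p and ¬p both at 0.
All branches of the negation close; one closing branch shown above.

Valid in T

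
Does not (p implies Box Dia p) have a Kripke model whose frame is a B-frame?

Unsatisfiable

1. not (p implies Box Dia p), u
2. p, u
3. not Box Dia p, u
4. not Dia p, v
5. not p, u
Accessibility: uRu, uRv, vRu, vRv
Branch closes: p and not p both at u.
All branches of the tableau close; one closing branch shown above.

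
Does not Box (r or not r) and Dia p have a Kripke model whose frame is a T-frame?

Unsatisfiable

1. not Box (r or not r) and Dia p, u
2. not Box (r or not r), u   [and-rule on 1]
3. Dia p, u   [and-rule on 1]
4. not (r or not r), v   [neg-Box-rule on 2: fresh world v, uRv]
5. not r, v   [neg-or-rule on 4]
6. r, v   [neg-or-rule on 4]
Accessibility: uRu, uRv, vRv
Branch closes: r and not r both at v.
(One branch shown.) All branches close.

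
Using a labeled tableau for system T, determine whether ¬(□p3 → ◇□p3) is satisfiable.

No, unsatisfiable

1. ¬(□p3 → ◇□p3), 0
2. □p3, 0
3. ¬◇□p3, 0
4. p3, 0
5. ¬□p3, 0
6. ¬p3, 1
7. p3, 1
Accessibility: 0R0, 0R1, 1R1
Branch closes: p3 and ¬p3 both at 1.
All branches of the tableau close; one closing branch shown above.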